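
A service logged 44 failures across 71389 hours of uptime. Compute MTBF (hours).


Formula: MTBF = Total operating time / Number of failures
MTBF = 71389 / 44
MTBF = 1622.48 hours

1622.48 hours


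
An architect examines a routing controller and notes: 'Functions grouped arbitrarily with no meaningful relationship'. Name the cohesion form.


Reasoning: Worst: random grouping
Type: Coincidental cohesion

Coincidental cohesion


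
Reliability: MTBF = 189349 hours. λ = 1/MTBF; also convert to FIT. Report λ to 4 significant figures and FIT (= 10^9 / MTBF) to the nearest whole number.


Formula: λ = 1 / MTBF; FIT = λ × 1e9 = 1e9 / MTBF
λ = 1 / 189349 ≈ 5.281e-06 failures/hour
FIT = 1e9 / 189349 ≈ 5281 failures per 1e9 hours (nearest whole number)

λ = 5.281e-06 /h, FIT = 5281


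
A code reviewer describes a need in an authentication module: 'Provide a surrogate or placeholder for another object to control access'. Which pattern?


This matches the Proxy pattern

Proxy


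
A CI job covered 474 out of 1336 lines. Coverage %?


Coverage = covered / total * 100
Coverage = 474 / 1336 * 100
Coverage = 35.48%

35.48%


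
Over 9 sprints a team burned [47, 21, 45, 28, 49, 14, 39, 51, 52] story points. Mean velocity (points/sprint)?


Formula: Avg velocity = Total points / Number of sprints
Points: [47, 21, 45, 28, 49, 14, 39, 51, 52]
Sum = 47 + 21 + 45 + 28 + 49 + 14 + 39 + 51 + 52 = 346
Avg velocity = 346 / 9 = 38.44 points/sprint

38.44 points/sprint


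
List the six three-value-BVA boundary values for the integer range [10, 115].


Range: [10, 115]
Boundaries: just below min, min, min+1, max-1, max, just above max
Values: [9, 10, 11, 114, 115, 116]

[9, 10, 11, 114, 115, 116]


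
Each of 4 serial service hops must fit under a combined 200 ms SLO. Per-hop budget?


Formula: per_stage = total_budget / stages
per_stage = 200 / 4
per_stage = 50.0 ms

50.0 ms


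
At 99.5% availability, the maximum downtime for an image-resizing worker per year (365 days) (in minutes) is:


Formula: allowed downtime = period * (100 - SLA) / 100
Period (year (365 days)) = 525600 minutes
Unavailability fraction = (100 - 99.5) / 100
Allowed downtime = 525600 * (100 - 99.5) / 100
Allowed downtime = 2628.0 minutes

2628.0 minutes


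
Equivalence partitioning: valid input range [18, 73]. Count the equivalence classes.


Valid range: [18, 73]
Class 1: x < 18 — invalid
Class 2: 18 ≤ x ≤ 73 — valid
Class 3: x > 73 — invalid
Total equivalence classes: 3

3 equivalence classes


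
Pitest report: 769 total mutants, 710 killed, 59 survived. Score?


Mutation score = killed / total * 100
Mutation score = 710 / 769 * 100
Mutation score = 92.33%

92.33%


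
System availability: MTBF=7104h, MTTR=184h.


Availability = MTBF / (MTBF + MTTR)
Availability = 7104 / (7104 + 184)
Availability = 7104 / 7288
Availability = 97.4753%

97.4753%


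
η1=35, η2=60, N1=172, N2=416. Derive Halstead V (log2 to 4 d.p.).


Formula: V = N * log2(η), where N = N1 + N2 and η = η1 + η2
η = 35 + 60 = 95
N = 172 + 416 = 588
log2(95) ≈ 6.5699
V = 588 * 6.5699 = 3863.10

3863.10


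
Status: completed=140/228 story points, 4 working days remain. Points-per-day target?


Formula: Required rate = Remaining points / Days left
Remaining = 228 - 140 = 88 points
Required rate = 88 / 4 = 22.0 points/day

22.0 points/day


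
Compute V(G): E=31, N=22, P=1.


Formula: V(G) = E - N + 2P
V(G) = 31 - 22 + 2*1
V(G) = 9 + 2
V(G) = 11

11


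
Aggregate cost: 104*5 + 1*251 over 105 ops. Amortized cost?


Formula: Amortized cost = Total cost / Operations
Total cost = (104 * 5) + (1 * 251)
Total cost = 520 + 251 = 771
Amortized = 771 / 105 = 7.3429

7.3429


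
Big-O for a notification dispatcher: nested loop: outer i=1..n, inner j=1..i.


Reasoning: triangle: n(n+1)/2 ~ n^2/2
Complexity: O(n^2)

O(n^2)


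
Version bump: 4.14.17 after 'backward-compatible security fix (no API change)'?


Current: 4.14.17
Change category: 'backward-compatible security fix (no API change)' → patch bump
SemVer rule: patch bump → increment PATCH (MAJOR and MINOR unchanged)
New: 4.14.18

4.14.18


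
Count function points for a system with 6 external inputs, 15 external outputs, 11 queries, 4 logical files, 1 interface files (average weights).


UFP = EI*4 + EO*5 + EQ*4 + ILF*10 + EIF*7
UFP = 6*4 + 15*5 + 11*4 + 4*10 + 1*7
UFP = 24 + 75 + 44 + 40 + 7
UFP = 190

190


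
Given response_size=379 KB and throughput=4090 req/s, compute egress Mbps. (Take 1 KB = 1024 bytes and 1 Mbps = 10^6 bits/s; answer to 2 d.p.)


Formula: Mbps = payload_bytes * RPS * 8 / 1e6
Payload per request = 379 KB = 379 * 1024 = 388096 bytes
Total bytes/sec = 388096 * 4090 = 1587312640
Total bits/sec = 1587312640 * 8 = 12698501120
Mbps = 12698501120 / 1e6 = 12698.5

12698.5 Mbps


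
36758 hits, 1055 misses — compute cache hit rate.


Formula: hit rate = hits / (hits + misses) * 100
hit rate = 36758 / (36758 + 1055) * 100
hit rate = 36758 / 37813 * 100
hit rate = 97.21%

97.21%


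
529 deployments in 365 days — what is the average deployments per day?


Formula: deployments per day = releases / days
= 529 / 365
= 1.449 deploys/day
(equivalently, 10.15 deploys/week)

1.449 deploys/day


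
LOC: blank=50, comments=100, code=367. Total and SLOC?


Total LOC = blank + comment + code
Total LOC = 50 + 100 + 367 = 517
SLOC (source only) = code = 367

Total LOC: 517, SLOC: 367


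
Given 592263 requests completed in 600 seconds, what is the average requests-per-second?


Formula: throughput = requests / seconds
throughput = 592263 / 600
throughput = 987.11 requests/second

987.11 requests/second


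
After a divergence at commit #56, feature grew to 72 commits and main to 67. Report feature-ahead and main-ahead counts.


Common ancestor: commit #56
feature commits after divergence: 72 - 56 = 16
main commits after divergence: 67 - 56 = 11
feature is 16 commits ahead of main
main is 11 commits ahead of feature

feature ahead: 16, main ahead: 11


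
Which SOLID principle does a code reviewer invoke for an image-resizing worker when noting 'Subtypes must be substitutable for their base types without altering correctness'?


This describes the Liskov Substitution Principle (LSP)

Liskov Substitution Principle (LSP)


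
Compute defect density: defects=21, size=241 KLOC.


Defect density = defects / KLOC
Defect density = 21 / 241
Defect density = 0.087 defects/KLOC

0.087 defects/KLOC


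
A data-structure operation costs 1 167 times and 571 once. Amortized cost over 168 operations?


Formula: Amortized cost = Total cost / Operations
Total cost = (167 * 1) + (1 * 571)
Total cost = 167 + 571 = 738
Amortized = 738 / 168 = 4.3929

4.3929


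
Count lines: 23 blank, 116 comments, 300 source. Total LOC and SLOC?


Total LOC = blank + comment + code
Total LOC = 23 + 116 + 300 = 439
SLOC (source only) = code = 300

Total LOC: 439, SLOC: 300


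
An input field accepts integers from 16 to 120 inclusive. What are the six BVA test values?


Range: [16, 120]
Boundaries: just below min, min, min+1, max-1, max, just above max
Values: [15, 16, 17, 119, 120, 121]

[15, 16, 17, 119, 120, 121]


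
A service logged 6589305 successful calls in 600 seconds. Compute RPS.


Formula: throughput = requests / seconds
throughput = 6589305 / 600
throughput = 10982.18 requests/second

10982.18 requests/second


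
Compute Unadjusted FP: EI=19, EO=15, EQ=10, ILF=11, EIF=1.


UFP = EI*4 + EO*5 + EQ*4 + ILF*10 + EIF*7
UFP = 19*4 + 15*5 + 10*4 + 11*10 + 1*7
UFP = 76 + 75 + 40 + 110 + 7
UFP = 308

308


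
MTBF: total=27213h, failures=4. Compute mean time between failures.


Formula: MTBF = Total operating time / Number of failures
MTBF = 27213 / 4
MTBF = 6803.25 hours

6803.25 hours


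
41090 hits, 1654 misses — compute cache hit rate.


Formula: hit rate = hits / (hits + misses) * 100
hit rate = 41090 / (41090 + 1654) * 100
hit rate = 41090 / 42744 * 100
hit rate = 96.13%

96.13%


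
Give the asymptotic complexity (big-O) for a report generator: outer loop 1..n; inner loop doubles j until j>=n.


Reasoning: linear outer times logarithmic inner
Complexity: O(n log n)

O(n log n)


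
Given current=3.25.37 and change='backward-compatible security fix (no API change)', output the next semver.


Current: 3.25.37
Change category: 'backward-compatible security fix (no API change)' → patch bump
SemVer rule: patch bump → increment PATCH (MAJOR and MINOR unchanged)
New: 3.25.38

3.25.38


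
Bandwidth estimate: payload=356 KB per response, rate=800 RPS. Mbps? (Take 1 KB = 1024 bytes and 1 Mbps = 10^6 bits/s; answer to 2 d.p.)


Formula: Mbps = payload_bytes * RPS * 8 / 1e6
Payload per request = 356 KB = 356 * 1024 = 364544 bytes
Total bytes/sec = 364544 * 800 = 291635200
Total bits/sec = 291635200 * 8 = 2333081600
Mbps = 2333081600 / 1e6 = 2333.08

2333.08 Mbps


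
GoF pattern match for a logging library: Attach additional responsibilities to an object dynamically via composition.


This matches the Decorator pattern

Decorator


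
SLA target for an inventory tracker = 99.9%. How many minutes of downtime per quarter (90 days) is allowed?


Formula: allowed downtime = period * (100 - SLA) / 100
Period (quarter (90 days)) = 129600 minutes
Unavailability fraction = (100 - 99.9) / 100
Allowed downtime = 129600 * (100 - 99.9) / 100
Allowed downtime = 129.6 minutes

129.6 minutes


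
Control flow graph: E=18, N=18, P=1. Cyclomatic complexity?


Formula: V(G) = E - N + 2P
V(G) = 18 - 18 + 2*1
V(G) = 0 + 2
V(G) = 2

2


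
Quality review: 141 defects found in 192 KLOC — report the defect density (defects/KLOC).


Defect density = defects / KLOC
Defect density = 141 / 192
Defect density = 0.734 defects/KLOC

0.734 defects/KLOC


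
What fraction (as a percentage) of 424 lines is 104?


Coverage = covered / total * 100
Coverage = 104 / 424 * 100
Coverage = 24.53%

24.53%


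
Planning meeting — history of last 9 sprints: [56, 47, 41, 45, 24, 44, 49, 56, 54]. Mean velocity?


Formula: Avg velocity = Total points / Number of sprints
Points: [56, 47, 41, 45, 24, 44, 49, 56, 54]
Sum = 56 + 47 + 41 + 45 + 24 + 44 + 49 + 56 + 54 = 416
Avg velocity = 416 / 9 = 46.22 points/sprint

46.22 points/sprint


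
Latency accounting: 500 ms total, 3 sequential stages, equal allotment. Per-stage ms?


Formula: per_stage = total_budget / stages
per_stage = 500 / 3
per_stage = 166.67 ms

166.67 ms


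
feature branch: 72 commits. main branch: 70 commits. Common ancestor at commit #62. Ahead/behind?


Common ancestor: commit #62
feature commits after divergence: 72 - 62 = 10
main commits after divergence: 70 - 62 = 8
feature is 10 commits ahead of main
main is 8 commits ahead of feature

feature ahead: 10, main ahead: 8


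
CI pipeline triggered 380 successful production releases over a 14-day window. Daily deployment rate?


Formula: deployments per day = releases / days
= 380 / 14
= 27.143 deploys/day
(equivalently, 190.0 deploys/week)

27.143 deploys/day


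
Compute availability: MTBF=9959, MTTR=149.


Availability = MTBF / (MTBF + MTTR)
Availability = 9959 / (9959 + 149)
Availability = 9959 / 10108
Availability = 98.5259%

98.5259%


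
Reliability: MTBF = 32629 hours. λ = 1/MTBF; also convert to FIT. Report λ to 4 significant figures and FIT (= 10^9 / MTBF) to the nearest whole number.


Formula: λ = 1 / MTBF; FIT = λ × 1e9 = 1e9 / MTBF
λ = 1 / 32629 ≈ 3.065e-05 failures/hour
FIT = 1e9 / 32629 ≈ 30648 failures per 1e9 hours (nearest whole number)

λ = 3.065e-05 /h, FIT = 30648


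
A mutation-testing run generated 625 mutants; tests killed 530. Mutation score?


Mutation score = killed / total * 100
Mutation score = 530 / 625 * 100
Mutation score = 84.8%

84.8%


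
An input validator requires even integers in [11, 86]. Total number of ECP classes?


Constraint: even integers in [11, 86]
Class 1: x < 11 — out-of-range invalid
Class 2: x in [11,86] but odd — wrong type invalid
Class 3: x in [11,86] and even — valid
Class 4: x > 86 — out-of-range invalid
Total equivalence classes: 4

4 equivalence classes


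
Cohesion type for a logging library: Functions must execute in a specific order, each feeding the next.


Reasoning: Output of one is input to next
Type: Sequential cohesion

Sequential cohesion


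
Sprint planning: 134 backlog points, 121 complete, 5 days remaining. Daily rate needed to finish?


Formula: Required rate = Remaining points / Days left
Remaining = 134 - 121 = 13 points
Required rate = 13 / 5 = 2.6 points/day

2.6 points/day


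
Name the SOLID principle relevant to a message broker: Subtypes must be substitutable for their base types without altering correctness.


This describes the Liskov Substitution Principle (LSP)

Liskov Substitution Principle (LSP)


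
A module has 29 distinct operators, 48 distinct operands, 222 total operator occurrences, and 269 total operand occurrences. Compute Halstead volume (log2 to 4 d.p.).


Formula: V = N * log2(η), where N = N1 + N2 and η = η1 + η2
η = 29 + 48 = 77
N = 222 + 269 = 491
log2(77) ≈ 6.2668
V = 491 * 6.2668 = 3077.00

3077.00


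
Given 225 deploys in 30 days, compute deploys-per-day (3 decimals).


Formula: deployments per day = releases / days
= 225 / 30
= 7.5 deploys/day
(equivalently, 52.5 deploys/week)

7.5 deploys/day


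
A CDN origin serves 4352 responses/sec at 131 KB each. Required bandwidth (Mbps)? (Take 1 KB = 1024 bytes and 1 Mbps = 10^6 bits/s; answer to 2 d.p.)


Formula: Mbps = payload_bytes * RPS * 8 / 1e6
Payload per request = 131 KB = 131 * 1024 = 134144 bytes
Total bytes/sec = 134144 * 4352 = 583794688
Total bits/sec = 583794688 * 8 = 4670357504
Mbps = 4670357504 / 1e6 = 4670.36

4670.36 Mbps


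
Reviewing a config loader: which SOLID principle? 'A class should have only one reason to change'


This describes the Single Responsibility Principle (SRP)

Single Responsibility Principle (SRP)


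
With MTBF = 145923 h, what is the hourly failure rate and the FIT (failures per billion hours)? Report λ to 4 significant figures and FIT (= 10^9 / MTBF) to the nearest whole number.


Formula: λ = 1 / MTBF; FIT = λ × 1e9 = 1e9 / MTBF
λ = 1 / 145923 ≈ 6.853e-06 failures/hour
FIT = 1e9 / 145923 ≈ 6853 failures per 1e9 hours (nearest whole number)

λ = 6.853e-06 /h, FIT = 6853


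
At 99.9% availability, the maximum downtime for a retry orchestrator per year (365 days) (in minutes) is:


Formula: allowed downtime = period * (100 - SLA) / 100
Period (year (365 days)) = 525600 minutes
Unavailability fraction = (100 - 99.9) / 100
Allowed downtime = 525600 * (100 - 99.9) / 100
Allowed downtime = 525.6 minutes

525.6 minutes


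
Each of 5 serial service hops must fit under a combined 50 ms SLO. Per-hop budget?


Formula: per_stage = total_budget / stages
per_stage = 50 / 5
per_stage = 10.0 ms

10.0 ms


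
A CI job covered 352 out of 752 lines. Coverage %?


Coverage = covered / total * 100
Coverage = 352 / 752 * 100
Coverage = 46.81%

46.81%


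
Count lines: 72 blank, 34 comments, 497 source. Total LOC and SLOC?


Total LOC = blank + comment + code
Total LOC = 72 + 34 + 497 = 603
SLOC (source only) = code = 497

Total LOC: 603, SLOC: 497


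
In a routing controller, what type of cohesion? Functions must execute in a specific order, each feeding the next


Reasoning: Output of one is input to next
Type: Sequential cohesion

Sequential cohesion


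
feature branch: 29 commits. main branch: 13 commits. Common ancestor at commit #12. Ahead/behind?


Common ancestor: commit #12
feature commits after divergence: 29 - 12 = 17
main commits after divergence: 13 - 12 = 1
feature is 17 commits ahead of main
main is 1 commits ahead of feature

feature ahead: 17, main ahead: 1


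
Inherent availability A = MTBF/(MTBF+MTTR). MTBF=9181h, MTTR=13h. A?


Availability = MTBF / (MTBF + MTTR)
Availability = 9181 / (9181 + 13)
Availability = 9181 / 9194
Availability = 99.8586%

99.8586%


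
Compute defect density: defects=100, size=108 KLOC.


Defect density = defects / KLOC
Defect density = 100 / 108
Defect density = 0.926 defects/KLOC

0.926 defects/KLOC


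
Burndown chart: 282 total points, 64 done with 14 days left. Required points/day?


Formula: Required rate = Remaining points / Days left
Remaining = 282 - 64 = 218 points
Required rate = 218 / 14 = 15.57 points/day

15.57 points/day


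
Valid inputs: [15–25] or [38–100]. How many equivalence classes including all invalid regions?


Valid ranges: [15,25] and [38,100]
Class 1: x < 15 — invalid
Class 2: 15 ≤ x ≤ 25 — valid
Class 3: 25 < x < 38 — invalid (gap between ranges)
Class 4: 38 ≤ x ≤ 100 — valid
Class 5: x > 100 — invalid
Total equivalence classes: 5

5 equivalence classes


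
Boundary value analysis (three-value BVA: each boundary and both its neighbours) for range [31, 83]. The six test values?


Range: [31, 83]
Boundaries: just below min, min, min+1, max-1, max, just above max
Values: [30, 31, 32, 82, 83, 84]

[30, 31, 32, 82, 83, 84]


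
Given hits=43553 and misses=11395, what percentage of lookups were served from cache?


Formula: hit rate = hits / (hits + misses) * 100
hit rate = 43553 / (43553 + 11395) * 100
hit rate = 43553 / 54948 * 100
hit rate = 79.26%

79.26%


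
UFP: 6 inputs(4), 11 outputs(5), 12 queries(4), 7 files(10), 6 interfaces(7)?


UFP = EI*4 + EO*5 + EQ*4 + ILF*10 + EIF*7
UFP = 6*4 + 11*5 + 12*4 + 7*10 + 6*7
UFP = 24 + 55 + 48 + 70 + 42
UFP = 239

239


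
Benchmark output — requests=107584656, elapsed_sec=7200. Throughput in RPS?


Formula: throughput = requests / seconds
throughput = 107584656 / 7200
throughput = 14942.31 requests/second

14942.31 requests/second


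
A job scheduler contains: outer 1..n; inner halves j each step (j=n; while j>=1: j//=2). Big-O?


Reasoning: n times log n
Complexity: O(n log n)

O(n log n)


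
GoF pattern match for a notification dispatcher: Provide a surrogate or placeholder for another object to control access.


This matches the Proxy pattern

Proxy


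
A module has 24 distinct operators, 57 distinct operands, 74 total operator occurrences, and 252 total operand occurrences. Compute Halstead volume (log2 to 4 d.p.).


Formula: V = N * log2(η), where N = N1 + N2 and η = η1 + η2
η = 24 + 57 = 81
N = 74 + 252 = 326
log2(81) ≈ 6.3399
V = 326 * 6.3399 = 2066.81

2066.81


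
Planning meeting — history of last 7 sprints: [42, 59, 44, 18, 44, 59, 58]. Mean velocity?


Formula: Avg velocity = Total points / Number of sprints
Points: [42, 59, 44, 18, 44, 59, 58]
Sum = 42 + 59 + 44 + 18 + 44 + 59 + 58 = 324
Avg velocity = 324 / 7 = 46.29 points/sprint

46.29 points/sprint


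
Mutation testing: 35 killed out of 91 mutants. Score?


Mutation score = killed / total * 100
Mutation score = 35 / 91 * 100
Mutation score = 38.46%

38.46%


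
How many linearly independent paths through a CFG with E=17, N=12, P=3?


Formula: V(G) = E - N + 2P
V(G) = 17 - 12 + 2*3
V(G) = 5 + 6
V(G) = 11

11


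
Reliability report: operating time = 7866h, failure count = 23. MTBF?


Formula: MTBF = Total operating time / Number of failures
MTBF = 7866 / 23
MTBF = 342.0 hours

342.0 hours


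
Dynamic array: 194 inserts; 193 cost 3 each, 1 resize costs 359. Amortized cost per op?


Formula: Amortized cost = Total cost / Operations
Total cost = (193 * 3) + (1 * 359)
Total cost = 579 + 359 = 938
Amortized = 938 / 194 = 4.8351

4.8351


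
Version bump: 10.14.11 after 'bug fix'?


Current: 10.14.11
Change category: 'bug fix' → patch bump
SemVer rule: patch bump → increment PATCH (MAJOR and MINOR unchanged)
New: 10.14.12

10.14.12


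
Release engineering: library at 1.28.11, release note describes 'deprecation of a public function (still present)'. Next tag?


Current: 1.28.11
Change category: 'deprecation of a public function (still present)' → minor bump
SemVer rule: minor bump → increment MINOR, reset PATCH to 0 (MAJOR unchanged)
New: 1.29.0

1.29.0


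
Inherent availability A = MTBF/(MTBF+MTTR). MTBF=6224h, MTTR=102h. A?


Availability = MTBF / (MTBF + MTTR)
Availability = 6224 / (6224 + 102)
Availability = 6224 / 6326
Availability = 98.3876%

98.3876%


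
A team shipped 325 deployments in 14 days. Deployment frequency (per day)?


Formula: deployments per day = releases / days
= 325 / 14
= 23.214 deploys/day
(equivalently, 162.5 deploys/week)

23.214 deploys/day


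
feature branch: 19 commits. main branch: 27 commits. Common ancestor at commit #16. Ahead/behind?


Common ancestor: commit #16
feature commits after divergence: 19 - 16 = 3
main commits after divergence: 27 - 16 = 11
feature is 3 commits ahead of main
main is 11 commits ahead of feature

feature ahead: 3, main ahead: 11


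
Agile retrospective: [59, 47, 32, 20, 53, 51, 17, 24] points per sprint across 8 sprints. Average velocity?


Formula: Avg velocity = Total points / Number of sprints
Points: [59, 47, 32, 20, 53, 51, 17, 24]
Sum = 59 + 47 + 32 + 20 + 53 + 51 + 17 + 24 = 303
Avg velocity = 303 / 8 = 37.88 points/sprint

37.88 points/sprint


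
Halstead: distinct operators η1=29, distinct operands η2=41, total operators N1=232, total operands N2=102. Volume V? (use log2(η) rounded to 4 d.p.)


Formula: V = N * log2(η), where N = N1 + N2 and η = η1 + η2
η = 29 + 41 = 70
N = 232 + 102 = 334
log2(70) ≈ 6.1293
V = 334 * 6.1293 = 2047.19

2047.19


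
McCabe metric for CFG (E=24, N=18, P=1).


Formula: V(G) = E - N + 2P
V(G) = 24 - 18 + 2*1
V(G) = 6 + 2
V(G) = 8

8


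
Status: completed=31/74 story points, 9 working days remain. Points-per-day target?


Formula: Required rate = Remaining points / Days left
Remaining = 74 - 31 = 43 points
Required rate = 43 / 9 = 4.78 points/day

4.78 points/day


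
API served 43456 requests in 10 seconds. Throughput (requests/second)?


Formula: throughput = requests / seconds
throughput = 43456 / 10
throughput = 4345.6 requests/second

4345.6 requests/second


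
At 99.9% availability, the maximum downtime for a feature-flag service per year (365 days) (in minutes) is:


Formula: allowed downtime = period * (100 - SLA) / 100
Period (year (365 days)) = 525600 minutes
Unavailability fraction = (100 - 99.9) / 100
Allowed downtime = 525600 * (100 - 99.9) / 100
Allowed downtime = 525.6 minutes

525.6 minutes


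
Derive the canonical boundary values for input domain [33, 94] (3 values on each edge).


Range: [33, 94]
Boundaries: just below min, min, min+1, max-1, max, just above max
Values: [32, 33, 34, 93, 94, 95]

[32, 33, 34, 93, 94, 95]


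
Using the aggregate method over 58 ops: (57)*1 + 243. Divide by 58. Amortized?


Formula: Amortized cost = Total cost / Operations
Total cost = (57 * 1) + (1 * 243)
Total cost = 57 + 243 = 300
Amortized = 300 / 58 = 5.1724

5.1724


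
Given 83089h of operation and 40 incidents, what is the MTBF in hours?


Formula: MTBF = Total operating time / Number of failures
MTBF = 83089 / 40
MTBF = 2077.23 hours

2077.23 hours


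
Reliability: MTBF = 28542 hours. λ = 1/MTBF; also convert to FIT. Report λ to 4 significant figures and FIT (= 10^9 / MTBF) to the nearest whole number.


Formula: λ = 1 / MTBF; FIT = λ × 1e9 = 1e9 / MTBF
λ = 1 / 28542 ≈ 3.504e-05 failures/hour
FIT = 1e9 / 28542 ≈ 35036 failures per 1e9 hours (nearest whole number)

λ = 3.504e-05 /h, FIT = 35036


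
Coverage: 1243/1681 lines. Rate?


Coverage = covered / total * 100
Coverage = 1243 / 1681 * 100
Coverage = 73.94%

73.94%


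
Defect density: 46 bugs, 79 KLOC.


Defect density = defects / KLOC
Defect density = 46 / 79
Defect density = 0.582 defects/KLOC

0.582 defects/KLOC


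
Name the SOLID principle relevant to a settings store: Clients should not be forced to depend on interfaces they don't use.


This describes the Interface Segregation Principle (ISP)

Interface Segregation Principle (ISP)


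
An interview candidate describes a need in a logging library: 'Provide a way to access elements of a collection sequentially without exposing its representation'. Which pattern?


This matches the Iterator pattern

Iterator


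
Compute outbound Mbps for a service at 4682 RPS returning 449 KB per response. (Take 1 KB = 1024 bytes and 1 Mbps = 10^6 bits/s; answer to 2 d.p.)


Formula: Mbps = payload_bytes * RPS * 8 / 1e6
Payload per request = 449 KB = 449 * 1024 = 459776 bytes
Total bytes/sec = 459776 * 4682 = 2152671232
Total bits/sec = 2152671232 * 8 = 17221369856
Mbps = 17221369856 / 1e6 = 17221.37

17221.37 Mbps


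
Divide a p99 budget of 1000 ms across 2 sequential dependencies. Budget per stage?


Formula: per_stage = total_budget / stages
per_stage = 1000 / 2
per_stage = 500.0 ms

500.0 ms


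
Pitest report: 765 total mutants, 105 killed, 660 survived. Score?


Mutation score = killed / total * 100
Mutation score = 105 / 765 * 100
Mutation score = 13.73%

13.73%


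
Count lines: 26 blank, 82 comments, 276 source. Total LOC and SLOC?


Total LOC = blank + comment + code
Total LOC = 26 + 82 + 276 = 384
SLOC (source only) = code = 276

Total LOC: 384, SLOC: 276


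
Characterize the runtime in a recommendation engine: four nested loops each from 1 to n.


Reasoning: four levels of nesting
Complexity: O(n^4)

O(n^4)


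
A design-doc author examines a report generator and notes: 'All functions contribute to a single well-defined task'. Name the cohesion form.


Reasoning: Best: single purpose
Type: Functional cohesion

Functional cohesion


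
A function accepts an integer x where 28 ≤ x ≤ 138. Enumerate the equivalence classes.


Valid range: [28, 138]
Class 1: x < 28 — invalid
Class 2: 28 ≤ x ≤ 138 — valid
Class 3: x > 138 — invalid
Total equivalence classes: 3

3 equivalence classes


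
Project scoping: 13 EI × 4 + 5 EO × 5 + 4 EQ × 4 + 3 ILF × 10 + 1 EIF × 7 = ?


UFP = EI*4 + EO*5 + EQ*4 + ILF*10 + EIF*7
UFP = 13*4 + 5*5 + 4*4 + 3*10 + 1*7
UFP = 52 + 25 + 16 + 30 + 7
UFP = 130

130


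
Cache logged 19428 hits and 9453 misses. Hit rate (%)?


Formula: hit rate = hits / (hits + misses) * 100
hit rate = 19428 / (19428 + 9453) * 100
hit rate = 19428 / 28881 * 100
hit rate = 67.27%

67.27%


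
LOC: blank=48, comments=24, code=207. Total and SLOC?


Total LOC = blank + comment + code
Total LOC = 48 + 24 + 207 = 279
SLOC (source only) = code = 207

Total LOC: 279, SLOC: 207


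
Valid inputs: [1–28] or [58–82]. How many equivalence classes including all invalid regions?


Valid ranges: [1,28] and [58,82]
Class 1: x < 1 — invalid
Class 2: 1 ≤ x ≤ 28 — valid
Class 3: 28 < x < 58 — invalid (gap between ranges)
Class 4: 58 ≤ x ≤ 82 — valid
Class 5: x > 82 — invalid
Total equivalence classes: 5

5 equivalence classes


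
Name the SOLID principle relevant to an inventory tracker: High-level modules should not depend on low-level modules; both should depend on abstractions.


This describes the Dependency Inversion Principle (DIP)

Dependency Inversion Principle (DIP)


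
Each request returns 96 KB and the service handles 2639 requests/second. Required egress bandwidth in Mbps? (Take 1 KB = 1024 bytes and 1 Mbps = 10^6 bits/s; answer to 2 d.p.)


Formula: Mbps = payload_bytes * RPS * 8 / 1e6
Payload per request = 96 KB = 96 * 1024 = 98304 bytes
Total bytes/sec = 98304 * 2639 = 259424256
Total bits/sec = 259424256 * 8 = 2075394048
Mbps = 2075394048 / 1e6 = 2075.39

2075.39 Mbps


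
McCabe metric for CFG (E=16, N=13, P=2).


Formula: V(G) = E - N + 2P
V(G) = 16 - 13 + 2*2
V(G) = 3 + 4
V(G) = 7

7


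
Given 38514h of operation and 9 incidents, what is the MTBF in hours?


Formula: MTBF = Total operating time / Number of failures
MTBF = 38514 / 9
MTBF = 4279.33 hours

4279.33 hours


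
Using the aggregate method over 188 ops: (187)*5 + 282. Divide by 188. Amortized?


Formula: Amortized cost = Total cost / Operations
Total cost = (187 * 5) + (1 * 282)
Total cost = 935 + 282 = 1217
Amortized = 1217 / 188 = 6.4734

6.4734


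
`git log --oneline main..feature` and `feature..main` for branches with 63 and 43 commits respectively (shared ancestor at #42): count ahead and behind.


Common ancestor: commit #42
feature commits after divergence: 63 - 42 = 21
main commits after divergence: 43 - 42 = 1
feature is 21 commits ahead of main
main is 1 commits ahead of feature

feature ahead: 21, main ahead: 1


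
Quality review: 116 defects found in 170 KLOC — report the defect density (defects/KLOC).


Defect density = defects / KLOC
Defect density = 116 / 170
Defect density = 0.682 defects/KLOC

0.682 defects/KLOC


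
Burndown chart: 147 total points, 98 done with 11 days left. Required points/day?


Formula: Required rate = Remaining points / Days left
Remaining = 147 - 98 = 49 points
Required rate = 49 / 11 = 4.45 points/day

4.45 points/day


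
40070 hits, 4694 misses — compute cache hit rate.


Formula: hit rate = hits / (hits + misses) * 100
hit rate = 40070 / (40070 + 4694) * 100
hit rate = 40070 / 44764 * 100
hit rate = 89.51%

89.51%


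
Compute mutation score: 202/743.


Mutation score = killed / total * 100
Mutation score = 202 / 743 * 100
Mutation score = 27.19%

27.19%


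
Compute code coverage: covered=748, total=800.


Coverage = covered / total * 100
Coverage = 748 / 800 * 100
Coverage = 93.5%

93.5%


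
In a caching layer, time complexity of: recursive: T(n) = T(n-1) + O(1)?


Reasoning: linear recursion with constant work per frame
Complexity: O(n)

O(n)


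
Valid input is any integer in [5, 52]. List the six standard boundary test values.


Range: [5, 52]
Boundaries: just below min, min, min+1, max-1, max, just above max
Values: [4, 5, 6, 51, 52, 53]

[4, 5, 6, 51, 52, 53]


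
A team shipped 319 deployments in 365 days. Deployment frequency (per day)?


Formula: deployments per day = releases / days
= 319 / 365
= 0.874 deploys/day
(equivalently, 6.12 deploys/week)

0.874 deploys/day


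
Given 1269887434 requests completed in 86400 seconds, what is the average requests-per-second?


Formula: throughput = requests / seconds
throughput = 1269887434 / 86400
throughput = 14697.77 requests/second

14697.77 requests/second


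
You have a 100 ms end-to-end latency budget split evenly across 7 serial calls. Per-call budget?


Formula: per_stage = total_budget / stages
per_stage = 100 / 7
per_stage = 14.29 ms

14.29 ms


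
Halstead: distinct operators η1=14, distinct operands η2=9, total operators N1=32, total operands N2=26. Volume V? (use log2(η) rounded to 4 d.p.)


Formula: V = N * log2(η), where N = N1 + N2 and η = η1 + η2
η = 14 + 9 = 23
N = 32 + 26 = 58
log2(23) ≈ 4.5236
V = 58 * 4.5236 = 262.37

262.37


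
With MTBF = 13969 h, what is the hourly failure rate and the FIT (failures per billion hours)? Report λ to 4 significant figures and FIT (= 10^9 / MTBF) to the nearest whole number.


Formula: λ = 1 / MTBF; FIT = λ × 1e9 = 1e9 / MTBF
λ = 1 / 13969 ≈ 7.159e-05 failures/hour
FIT = 1e9 / 13969 ≈ 71587 failures per 1e9 hours (nearest whole number)

λ = 7.159e-05 /h, FIT = 71587


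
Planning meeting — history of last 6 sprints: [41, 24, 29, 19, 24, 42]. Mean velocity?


Formula: Avg velocity = Total points / Number of sprints
Points: [41, 24, 29, 19, 24, 42]
Sum = 41 + 24 + 29 + 19 + 24 + 42 = 179
Avg velocity = 179 / 6 = 29.83 points/sprint

29.83 points/sprint


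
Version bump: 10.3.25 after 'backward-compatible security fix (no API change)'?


Current: 10.3.25
Change category: 'backward-compatible security fix (no API change)' → patch bump
SemVer rule: patch bump → increment PATCH (MAJOR and MINOR unchanged)
New: 10.3.26

10.3.26


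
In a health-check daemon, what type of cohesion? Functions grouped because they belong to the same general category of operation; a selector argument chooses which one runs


Reasoning: Grouped by category of activity, not by data or sequence
Type: Logical cohesion

Logical cohesion


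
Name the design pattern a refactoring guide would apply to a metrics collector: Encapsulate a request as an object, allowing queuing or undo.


This matches the Command pattern

Command


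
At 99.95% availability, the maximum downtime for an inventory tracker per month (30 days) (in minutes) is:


Formula: allowed downtime = period * (100 - SLA) / 100
Period (month (30 days)) = 43200 minutes
Unavailability fraction = (100 - 99.95) / 100
Allowed downtime = 43200 * (100 - 99.95) / 100
Allowed downtime = 21.6 minutes

21.6 minutes


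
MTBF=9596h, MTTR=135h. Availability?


Availability = MTBF / (MTBF + MTTR)
Availability = 9596 / (9596 + 135)
Availability = 9596 / 9731
Availability = 98.6127%

98.6127%


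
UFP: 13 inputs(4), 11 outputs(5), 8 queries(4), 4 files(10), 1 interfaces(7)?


UFP = EI*4 + EO*5 + EQ*4 + ILF*10 + EIF*7
UFP = 13*4 + 11*5 + 8*4 + 4*10 + 1*7
UFP = 52 + 55 + 32 + 40 + 7
UFP = 186

186


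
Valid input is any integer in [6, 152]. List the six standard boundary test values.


Range: [6, 152]
Boundaries: just below min, min, min+1, max-1, max, just above max
Values: [5, 6, 7, 151, 152, 153]

[5, 6, 7, 151, 152, 153]


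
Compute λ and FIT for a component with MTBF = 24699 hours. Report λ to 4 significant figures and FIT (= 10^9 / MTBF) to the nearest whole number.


Formula: λ = 1 / MTBF; FIT = λ × 1e9 = 1e9 / MTBF
λ = 1 / 24699 ≈ 4.049e-05 failures/hour
FIT = 1e9 / 24699 ≈ 40487 failures per 1e9 hours (nearest whole number)

λ = 4.049e-05 /h, FIT = 40487


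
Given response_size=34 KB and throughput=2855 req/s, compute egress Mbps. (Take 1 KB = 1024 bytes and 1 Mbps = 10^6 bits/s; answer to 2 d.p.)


Formula: Mbps = payload_bytes * RPS * 8 / 1e6
Payload per request = 34 KB = 34 * 1024 = 34816 bytes
Total bytes/sec = 34816 * 2855 = 99399680
Total bits/sec = 99399680 * 8 = 795197440
Mbps = 795197440 / 1e6 = 795.2

795.2 Mbps


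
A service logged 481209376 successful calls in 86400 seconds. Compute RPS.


Formula: throughput = requests / seconds
throughput = 481209376 / 86400
throughput = 5569.55 requests/second

5569.55 requests/second


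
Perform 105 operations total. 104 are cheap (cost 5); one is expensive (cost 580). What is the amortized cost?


Formula: Amortized cost = Total cost / Operations
Total cost = (104 * 5) + (1 * 580)
Total cost = 520 + 580 = 1100
Amortized = 1100 / 105 = 10.4762

10.4762


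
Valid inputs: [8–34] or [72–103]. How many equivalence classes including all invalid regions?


Valid ranges: [8,34] and [72,103]
Class 1: x < 8 — invalid
Class 2: 8 ≤ x ≤ 34 — valid
Class 3: 34 < x < 72 — invalid (gap between ranges)
Class 4: 72 ≤ x ≤ 103 — valid
Class 5: x > 103 — invalid
Total equivalence classes: 5

5 equivalence classes


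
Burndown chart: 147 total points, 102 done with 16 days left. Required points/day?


Formula: Required rate = Remaining points / Days left
Remaining = 147 - 102 = 45 points
Required rate = 45 / 16 = 2.81 points/day

2.81 points/day


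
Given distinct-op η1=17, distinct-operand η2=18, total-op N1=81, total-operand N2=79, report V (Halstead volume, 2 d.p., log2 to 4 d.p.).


Formula: V = N * log2(η), where N = N1 + N2 and η = η1 + η2
η = 17 + 18 = 35
N = 81 + 79 = 160
log2(35) ≈ 5.1293
V = 160 * 5.1293 = 820.69

820.69


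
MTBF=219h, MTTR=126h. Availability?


Availability = MTBF / (MTBF + MTTR)
Availability = 219 / (219 + 126)
Availability = 219 / 345
Availability = 63.4783%

63.4783%


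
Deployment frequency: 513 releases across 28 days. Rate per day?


Formula: deployments per day = releases / days
= 513 / 28
= 18.321 deploys/day
(equivalently, 128.25 deploys/week)

18.321 deploys/day


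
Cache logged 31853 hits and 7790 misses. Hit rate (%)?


Formula: hit rate = hits / (hits + misses) * 100
hit rate = 31853 / (31853 + 7790) * 100
hit rate = 31853 / 39643 * 100
hit rate = 80.35%

80.35%


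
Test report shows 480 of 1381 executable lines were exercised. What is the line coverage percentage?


Coverage = covered / total * 100
Coverage = 480 / 1381 * 100
Coverage = 34.76%

34.76%


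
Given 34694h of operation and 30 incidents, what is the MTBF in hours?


Formula: MTBF = Total operating time / Number of failures
MTBF = 34694 / 30
MTBF = 1156.47 hours

1156.47 hours


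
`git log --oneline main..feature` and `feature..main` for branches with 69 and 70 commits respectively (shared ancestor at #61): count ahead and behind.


Common ancestor: commit #61
feature commits after divergence: 69 - 61 = 8
main commits after divergence: 70 - 61 = 9
feature is 8 commits ahead of main
main is 9 commits ahead of feature

feature ahead: 8, main ahead: 9


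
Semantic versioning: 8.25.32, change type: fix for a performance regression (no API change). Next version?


Current: 8.25.32
Change category: 'fix for a performance regression (no API change)' → patch bump
SemVer rule: patch bump → increment PATCH (MAJOR and MINOR unchanged)
New: 8.25.33

8.25.33


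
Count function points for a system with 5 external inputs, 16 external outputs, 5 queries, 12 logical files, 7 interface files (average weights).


UFP = EI*4 + EO*5 + EQ*4 + ILF*10 + EIF*7
UFP = 5*4 + 16*5 + 5*4 + 12*10 + 7*7
UFP = 20 + 80 + 20 + 120 + 49
UFP = 289

289


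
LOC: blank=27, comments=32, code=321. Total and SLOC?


Total LOC = blank + comment + code
Total LOC = 27 + 32 + 321 = 380
SLOC (source only) = code = 321

Total LOC: 380, SLOC: 321


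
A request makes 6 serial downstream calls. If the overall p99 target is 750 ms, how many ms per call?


Formula: per_stage = total_budget / stages
per_stage = 750 / 6
per_stage = 125.0 ms

125.0 ms


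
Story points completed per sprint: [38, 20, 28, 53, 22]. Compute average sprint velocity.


Formula: Avg velocity = Total points / Number of sprints
Points: [38, 20, 28, 53, 22]
Sum = 38 + 20 + 28 + 53 + 22 = 161
Avg velocity = 161 / 5 = 32.2 points/sprint

32.2 points/sprint


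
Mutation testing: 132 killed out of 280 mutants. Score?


Mutation score = killed / total * 100
Mutation score = 132 / 280 * 100
Mutation score = 47.14%

47.14%


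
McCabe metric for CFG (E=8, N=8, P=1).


Formula: V(G) = E - N + 2P
V(G) = 8 - 8 + 2*1
V(G) = 0 + 2
V(G) = 2

2


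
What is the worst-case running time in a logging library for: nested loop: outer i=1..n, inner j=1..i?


Reasoning: triangle: n(n+1)/2 ~ n^2/2
Complexity: O(n^2)

O(n^2)


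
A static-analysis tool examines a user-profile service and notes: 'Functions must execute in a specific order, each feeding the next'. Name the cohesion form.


Reasoning: Output of one is input to next
Type: Sequential cohesion

Sequential cohesion


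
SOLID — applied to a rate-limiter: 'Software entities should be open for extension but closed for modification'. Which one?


This describes the Open/Closed Principle (OCP)

Open/Closed Principle (OCP)


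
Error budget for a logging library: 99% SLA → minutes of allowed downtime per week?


Formula: allowed downtime = period * (100 - SLA) / 100
Period (week) = 10080 minutes
Unavailability fraction = (100 - 99.0) / 100
Allowed downtime = 10080 * (100 - 99.0) / 100
Allowed downtime = 100.8 minutes

100.8 minutes


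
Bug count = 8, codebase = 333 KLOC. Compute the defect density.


Defect density = defects / KLOC
Defect density = 8 / 333
Defect density = 0.024 defects/KLOC

0.024 defects/KLOC
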